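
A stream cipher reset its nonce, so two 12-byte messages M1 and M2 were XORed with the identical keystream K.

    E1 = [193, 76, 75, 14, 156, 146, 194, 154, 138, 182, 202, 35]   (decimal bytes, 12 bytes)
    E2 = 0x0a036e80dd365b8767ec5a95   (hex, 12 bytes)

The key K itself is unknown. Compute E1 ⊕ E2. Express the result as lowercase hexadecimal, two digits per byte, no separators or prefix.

E1 ⊕ E2 = (M1 ⊕ K) ⊕ (M2 ⊕ K) = M1 ⊕ M2 — the shared key cancels under XOR.
c1 XOR 0a = cb
4c XOR 03 = 4f
4b XOR 6e = 25
0e XOR 80 = 8e
9c XOR dd = 41
92 XOR 36 = a4
c2 XOR 5b = 99
9a XOR 87 = 1d
8a XOR 67 = ed
b6 XOR ec = 5a
ca XOR 5a = 90
23 XOR 95 = b6

cb4f258e41a4991ded5a90b6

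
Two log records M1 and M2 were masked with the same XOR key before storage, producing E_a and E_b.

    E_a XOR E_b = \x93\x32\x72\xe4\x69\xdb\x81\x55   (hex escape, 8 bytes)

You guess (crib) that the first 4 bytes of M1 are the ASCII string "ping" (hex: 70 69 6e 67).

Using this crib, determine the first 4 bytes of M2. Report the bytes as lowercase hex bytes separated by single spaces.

e3 5b 1c 83

Since E_a ⊕ E_b = M1 ⊕ M2, XORing with the guessed M1 bytes yields the corresponding M2 bytes: M2 = (E_a ⊕ E_b) ⊕ M1.
byte 0: 93 ^ 70 = e3
byte 1: 32 ^ 69 = 5b
byte 2: 72 ^ 6e = 1c
byte 3: e4 ^ 67 = 83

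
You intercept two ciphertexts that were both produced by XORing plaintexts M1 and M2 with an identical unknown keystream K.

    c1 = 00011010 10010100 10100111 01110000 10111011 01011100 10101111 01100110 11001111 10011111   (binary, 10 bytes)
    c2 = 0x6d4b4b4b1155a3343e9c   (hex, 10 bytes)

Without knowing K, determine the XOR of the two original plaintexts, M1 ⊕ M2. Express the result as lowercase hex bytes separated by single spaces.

77 df ec 3b aa 09 0c 52 f1 03

c1 ⊕ c2 = (M1 ⊕ K) ⊕ (M2 ⊕ K) = M1 ⊕ M2 — the shared key cancels under XOR.
 26 XOR 109 = 119
148 XOR  75 = 223
167 XOR  75 = 236
112 XOR  75 =  59
187 XOR  17 = 170
 92 XOR  85 =   9
175 XOR 163 =  12
102 XOR  52 =  82
207 XOR  62 = 241
159 XOR 156 =   3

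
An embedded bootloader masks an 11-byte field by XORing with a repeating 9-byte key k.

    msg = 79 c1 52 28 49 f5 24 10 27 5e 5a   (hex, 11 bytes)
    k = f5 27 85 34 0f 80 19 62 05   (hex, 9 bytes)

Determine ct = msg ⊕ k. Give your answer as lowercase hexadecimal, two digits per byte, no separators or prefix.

8ce6d71c46753d7222ab7d

The 9-byte key repeats, so the effective keystream is f5 27 85 34 0f 80 19 62 05 f5 27.
byte 0: 79 ⊕ f5 = 8c
byte 1: c1 ⊕ 27 = e6
byte 2: 52 ⊕ 85 = d7
byte 3: 28 ⊕ 34 = 1c
byte 4: 49 ⊕ 0f = 46
byte 5: f5 ⊕ 80 = 75
byte 6: 24 ⊕ 19 = 3d
byte 7: 10 ⊕ 62 = 72
byte 8: 27 ⊕ 05 = 22
byte 9: 5e ⊕ f5 = ab
byte 10: 5a ⊕ 27 = 7d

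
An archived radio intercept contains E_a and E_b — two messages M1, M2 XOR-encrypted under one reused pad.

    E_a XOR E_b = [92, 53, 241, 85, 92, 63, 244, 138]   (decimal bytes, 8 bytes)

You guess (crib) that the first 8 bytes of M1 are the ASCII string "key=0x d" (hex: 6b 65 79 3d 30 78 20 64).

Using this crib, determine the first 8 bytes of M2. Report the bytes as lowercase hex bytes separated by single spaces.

Since E_a ⊕ E_b = M1 ⊕ M2, XORing with the guessed M1 bytes yields the corresponding M2 bytes: M2 = (E_a ⊕ E_b) ⊕ M1.
byte 0: 01011100 XOR 01101011 = 00110111
byte 1: 00110101 XOR 01100101 = 01010000
byte 2: 11110001 XOR 01111001 = 10001000
byte 3: 01010101 XOR 00111101 = 01101000
byte 4: 01011100 XOR 00110000 = 01101100
byte 5: 00111111 XOR 01111000 = 01000111
byte 6: 11110100 XOR 00100000 = 11010100
byte 7: 10001010 XOR 01100100 = 11101110

37 50 88 68 6c 47 d4 ee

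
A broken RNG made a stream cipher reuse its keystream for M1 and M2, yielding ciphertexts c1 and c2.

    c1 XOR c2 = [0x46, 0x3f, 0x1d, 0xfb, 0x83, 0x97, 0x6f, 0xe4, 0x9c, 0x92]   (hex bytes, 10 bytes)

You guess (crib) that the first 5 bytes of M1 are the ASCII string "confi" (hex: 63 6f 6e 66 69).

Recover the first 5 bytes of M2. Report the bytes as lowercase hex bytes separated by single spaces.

Since c1 ⊕ c2 = M1 ⊕ M2, XORing with the guessed M1 bytes yields the corresponding M2 bytes: M2 = (c1 ⊕ c2) ⊕ M1.
byte 0: 01000110 ^ 01100011 = 00100101
byte 1: 00111111 ^ 01101111 = 01010000
byte 2: 00011101 ^ 01101110 = 01110011
byte 3: 11111011 ^ 01100110 = 10011101
byte 4: 10000011 ^ 01101001 = 11101010

25 50 73 9d ea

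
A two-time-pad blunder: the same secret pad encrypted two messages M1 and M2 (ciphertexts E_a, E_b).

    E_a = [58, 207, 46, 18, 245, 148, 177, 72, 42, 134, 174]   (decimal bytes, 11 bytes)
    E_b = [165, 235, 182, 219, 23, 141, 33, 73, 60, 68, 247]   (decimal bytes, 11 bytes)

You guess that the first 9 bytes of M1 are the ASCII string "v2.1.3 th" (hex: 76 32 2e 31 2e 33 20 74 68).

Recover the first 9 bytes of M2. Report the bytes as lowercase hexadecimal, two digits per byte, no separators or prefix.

First, E_a ⊕ E_b = (M1 ⊕ K) ⊕ (M2 ⊕ K) = M1 ⊕ M2, so the key drops out. Then M2 = (M1 ⊕ M2) ⊕ M1 over the first 9 bytes.
byte 0: (3a ^ a5) ^ 76 = 9f ^ 76 = e9
byte 1: (cf ^ eb) ^ 32 = 24 ^ 32 = 16
byte 2: (2e ^ b6) ^ 2e = 98 ^ 2e = b6
byte 3: (12 ^ db) ^ 31 = c9 ^ 31 = f8
byte 4: (f5 ^ 17) ^ 2e = e2 ^ 2e = cc
byte 5: (94 ^ 8d) ^ 33 = 19 ^ 33 = 2a
byte 6: (b1 ^ 21) ^ 20 = 90 ^ 20 = b0
byte 7: (48 ^ 49) ^ 74 = 01 ^ 74 = 75
byte 8: (2a ^ 3c) ^ 68 = 16 ^ 68 = 7e

e916b6f8cc2ab0757e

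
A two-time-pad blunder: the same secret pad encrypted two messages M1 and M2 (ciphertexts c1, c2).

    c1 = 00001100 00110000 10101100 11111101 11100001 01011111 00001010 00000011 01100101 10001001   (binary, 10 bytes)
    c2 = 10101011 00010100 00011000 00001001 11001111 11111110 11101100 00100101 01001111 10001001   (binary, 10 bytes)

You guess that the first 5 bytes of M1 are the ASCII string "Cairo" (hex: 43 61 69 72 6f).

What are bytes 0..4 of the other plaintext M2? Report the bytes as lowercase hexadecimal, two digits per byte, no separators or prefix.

e445dd8641

First, c1 ⊕ c2 = (M1 ⊕ K) ⊕ (M2 ⊕ K) = M1 ⊕ M2, so the key drops out. Then M2 = (M1 ⊕ M2) ⊕ M1 over the first 5 bytes.
byte 0: (0c ⊕ ab) ⊕ 43 = a7 ⊕ 43 = e4
byte 1: (30 ⊕ 14) ⊕ 61 = 24 ⊕ 61 = 45
byte 2: (ac ⊕ 18) ⊕ 69 = b4 ⊕ 69 = dd
byte 3: (fd ⊕ 09) ⊕ 72 = f4 ⊕ 72 = 86
byte 4: (e1 ⊕ cf) ⊕ 6f = 2e ⊕ 6f = 41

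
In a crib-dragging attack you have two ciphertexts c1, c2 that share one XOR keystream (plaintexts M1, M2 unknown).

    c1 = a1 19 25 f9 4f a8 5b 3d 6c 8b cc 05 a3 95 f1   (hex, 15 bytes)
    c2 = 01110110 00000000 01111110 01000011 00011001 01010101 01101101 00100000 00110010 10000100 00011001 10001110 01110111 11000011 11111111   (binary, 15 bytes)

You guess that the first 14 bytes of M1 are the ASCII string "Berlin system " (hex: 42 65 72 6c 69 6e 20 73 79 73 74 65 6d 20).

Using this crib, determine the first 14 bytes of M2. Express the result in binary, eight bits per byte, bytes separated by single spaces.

First, c1 ⊕ c2 = (M1 ⊕ K) ⊕ (M2 ⊕ K) = M1 ⊕ M2, so the key drops out. Then M2 = (M1 ⊕ M2) ⊕ M1 over the first 14 bytes.
byte 0: (a1 xor 76) xor 42 = d7 xor 42 = 95
byte 1: (19 xor 00) xor 65 = 19 xor 65 = 7c
byte 2: (25 xor 7e) xor 72 = 5b xor 72 = 29
byte 3: (f9 xor 43) xor 6c = ba xor 6c = d6
byte 4: (4f xor 19) xor 69 = 56 xor 69 = 3f
byte 5: (a8 xor 55) xor 6e = fd xor 6e = 93
byte 6: (5b xor 6d) xor 20 = 36 xor 20 = 16
byte 7: (3d xor 20) xor 73 = 1d xor 73 = 6e
byte 8: (6c xor 32) xor 79 = 5e xor 79 = 27
byte 9: (8b xor 84) xor 73 = 0f xor 73 = 7c
byte 10: (cc xor 19) xor 74 = d5 xor 74 = a1
byte 11: (05 xor 8e) xor 65 = 8b xor 65 = ee
byte 12: (a3 xor 77) xor 6d = d4 xor 6d = b9
byte 13: (95 xor c3) xor 20 = 56 xor 20 = 76

10010101 01111100 00101001 11010110 00111111 10010011 00010110 01101110 00100111 01111100 10100001 11101110 10111001 01110110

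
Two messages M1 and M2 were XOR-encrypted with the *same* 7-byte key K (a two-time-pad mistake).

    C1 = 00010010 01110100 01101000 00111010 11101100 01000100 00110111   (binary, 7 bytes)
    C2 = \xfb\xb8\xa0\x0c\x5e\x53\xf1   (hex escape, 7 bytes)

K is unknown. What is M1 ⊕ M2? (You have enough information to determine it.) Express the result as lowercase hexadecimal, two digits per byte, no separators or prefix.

C1 ⊕ C2 = (M1 ⊕ K) ⊕ (M2 ⊕ K) = M1 ⊕ M2 — the shared key cancels under XOR.
12 xor fb = e9
74 xor b8 = cc
68 xor a0 = c8
3a xor 0c = 36
ec xor 5e = b2
44 xor 53 = 17
37 xor f1 = c6

e9ccc836b217c6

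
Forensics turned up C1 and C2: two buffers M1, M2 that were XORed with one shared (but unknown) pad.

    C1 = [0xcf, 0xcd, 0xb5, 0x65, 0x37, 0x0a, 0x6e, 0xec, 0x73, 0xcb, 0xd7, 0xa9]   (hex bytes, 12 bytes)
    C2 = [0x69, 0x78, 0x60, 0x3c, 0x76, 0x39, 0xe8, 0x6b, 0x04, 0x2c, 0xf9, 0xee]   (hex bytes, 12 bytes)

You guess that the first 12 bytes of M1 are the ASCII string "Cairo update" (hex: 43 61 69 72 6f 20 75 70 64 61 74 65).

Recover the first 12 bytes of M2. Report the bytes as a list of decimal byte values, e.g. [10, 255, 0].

[229, 212, 188, 43, 46, 19, 243, 247, 19, 134, 90, 34]

First, C1 ⊕ C2 = (M1 ⊕ K) ⊕ (M2 ⊕ K) = M1 ⊕ M2, so the key drops out. Then M2 = (M1 ⊕ M2) ⊕ M1 over the first 12 bytes.
byte 0: (cf ^ 69) ^ 43 = a6 ^ 43 = e5
byte 1: (cd ^ 78) ^ 61 = b5 ^ 61 = d4
byte 2: (b5 ^ 60) ^ 69 = d5 ^ 69 = bc
byte 3: (65 ^ 3c) ^ 72 = 59 ^ 72 = 2b
byte 4: (37 ^ 76) ^ 6f = 41 ^ 6f = 2e
byte 5: (0a ^ 39) ^ 20 = 33 ^ 20 = 13
byte 6: (6e ^ e8) ^ 75 = 86 ^ 75 = f3
byte 7: (ec ^ 6b) ^ 70 = 87 ^ 70 = f7
byte 8: (73 ^ 04) ^ 64 = 77 ^ 64 = 13
byte 9: (cb ^ 2c) ^ 61 = e7 ^ 61 = 86
byte 10: (d7 ^ f9) ^ 74 = 2e ^ 74 = 5a
byte 11: (a9 ^ ee) ^ 65 = 47 ^ 65 = 22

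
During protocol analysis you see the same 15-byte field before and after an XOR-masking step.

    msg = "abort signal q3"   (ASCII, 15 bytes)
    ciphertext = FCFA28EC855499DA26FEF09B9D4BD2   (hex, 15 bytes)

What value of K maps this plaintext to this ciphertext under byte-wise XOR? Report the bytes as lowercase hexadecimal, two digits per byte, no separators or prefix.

9d98479ef174eab3419091f7bd3ae1

Since ciphertext = msg ⊕ K, XORing both sides with msg gives K = msg ⊕ ciphertext.
byte 0: 61 xor fc = 9d
byte 1: 62 xor fa = 98
byte 2: 6f xor 28 = 47
byte 3: 72 xor ec = 9e
byte 4: 74 xor 85 = f1
byte 5: 20 xor 54 = 74
byte 6: 73 xor 99 = ea
byte 7: 69 xor da = b3
byte 8: 67 xor 26 = 41
byte 9: 6e xor fe = 90
byte 10: 61 xor f0 = 91
byte 11: 6c xor 9b = f7
byte 12: 20 xor 9d = bd
byte 13: 71 xor 4b = 3a
byte 14: 33 xor d2 = e1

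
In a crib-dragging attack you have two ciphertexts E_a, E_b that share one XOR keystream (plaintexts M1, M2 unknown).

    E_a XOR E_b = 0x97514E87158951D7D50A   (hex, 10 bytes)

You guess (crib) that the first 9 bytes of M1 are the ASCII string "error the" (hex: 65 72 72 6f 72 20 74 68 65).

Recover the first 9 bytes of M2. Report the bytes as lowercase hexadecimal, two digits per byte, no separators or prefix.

f2233ce867a925bfb0

Since E_a ⊕ E_b = M1 ⊕ M2, XORing with the guessed M1 bytes yields the corresponding M2 bytes: M2 = (E_a ⊕ E_b) ⊕ M1.
byte 0: 97 ⊕ 65 = f2
byte 1: 51 ⊕ 72 = 23
byte 2: 4e ⊕ 72 = 3c
byte 3: 87 ⊕ 6f = e8
byte 4: 15 ⊕ 72 = 67
byte 5: 89 ⊕ 20 = a9
byte 6: 51 ⊕ 74 = 25
byte 7: d7 ⊕ 68 = bf
byte 8: d5 ⊕ 65 = b0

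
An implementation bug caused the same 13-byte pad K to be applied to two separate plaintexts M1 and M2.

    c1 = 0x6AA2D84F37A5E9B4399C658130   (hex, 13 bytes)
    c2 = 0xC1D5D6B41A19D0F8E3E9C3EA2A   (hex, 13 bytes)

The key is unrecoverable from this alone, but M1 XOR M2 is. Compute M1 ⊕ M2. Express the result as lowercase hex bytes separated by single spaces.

c1 ⊕ c2 = (M1 ⊕ K) ⊕ (M2 ⊕ K) = M1 ⊕ M2 — the shared key cancels under XOR.
byte 0: 01101010 ⊕ 11000001 = 10101011
byte 1: 10100010 ⊕ 11010101 = 01110111
byte 2: 11011000 ⊕ 11010110 = 00001110
byte 3: 01001111 ⊕ 10110100 = 11111011
byte 4: 00110111 ⊕ 00011010 = 00101101
byte 5: 10100101 ⊕ 00011001 = 10111100
byte 6: 11101001 ⊕ 11010000 = 00111001
byte 7: 10110100 ⊕ 11111000 = 01001100
byte 8: 00111001 ⊕ 11100011 = 11011010
byte 9: 10011100 ⊕ 11101001 = 01110101
byte 10: 01100101 ⊕ 11000011 = 10100110
byte 11: 10000001 ⊕ 11101010 = 01101011
byte 12: 00110000 ⊕ 00101010 = 00011010

ab 77 0e fb 2d bc 39 4c da 75 a6 6b 1a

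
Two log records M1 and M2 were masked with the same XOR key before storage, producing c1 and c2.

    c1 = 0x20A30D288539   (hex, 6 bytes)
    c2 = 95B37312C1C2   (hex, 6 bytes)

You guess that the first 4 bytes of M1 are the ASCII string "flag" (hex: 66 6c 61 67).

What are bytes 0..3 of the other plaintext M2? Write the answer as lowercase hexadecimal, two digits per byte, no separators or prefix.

First, c1 ⊕ c2 = (M1 ⊕ K) ⊕ (M2 ⊕ K) = M1 ⊕ M2, so the key drops out. Then M2 = (M1 ⊕ M2) ⊕ M1 over the first 4 bytes.
byte 0: (20 XOR 95) XOR 66 = b5 XOR 66 = d3
byte 1: (a3 XOR b3) XOR 6c = 10 XOR 6c = 7c
byte 2: (0d XOR 73) XOR 61 = 7e XOR 61 = 1f
byte 3: (28 XOR 12) XOR 67 = 3a XOR 67 = 5d

d37c1f5d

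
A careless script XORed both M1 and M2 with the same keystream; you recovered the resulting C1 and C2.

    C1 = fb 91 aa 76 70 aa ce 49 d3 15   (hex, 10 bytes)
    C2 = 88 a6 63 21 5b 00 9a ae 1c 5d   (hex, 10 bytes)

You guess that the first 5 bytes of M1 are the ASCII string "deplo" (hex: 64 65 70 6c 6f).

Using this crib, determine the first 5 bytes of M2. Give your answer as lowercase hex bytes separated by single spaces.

17 52 b9 3b 44

First, C1 ⊕ C2 = (M1 ⊕ K) ⊕ (M2 ⊕ K) = M1 ⊕ M2, so the key drops out. Then M2 = (M1 ⊕ M2) ⊕ M1 over the first 5 bytes.
byte 0: (fb xor 88) xor 64 = 73 xor 64 = 17
byte 1: (91 xor a6) xor 65 = 37 xor 65 = 52
byte 2: (aa xor 63) xor 70 = c9 xor 70 = b9
byte 3: (76 xor 21) xor 6c = 57 xor 6c = 3b
byte 4: (70 xor 5b) xor 6f = 2b xor 6f = 44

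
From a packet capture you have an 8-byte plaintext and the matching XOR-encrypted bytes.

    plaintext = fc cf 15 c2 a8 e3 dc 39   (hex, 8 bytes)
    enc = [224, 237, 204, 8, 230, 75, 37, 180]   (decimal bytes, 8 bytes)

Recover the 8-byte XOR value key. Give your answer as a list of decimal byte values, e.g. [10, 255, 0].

[28, 34, 217, 202, 78, 168, 249, 141]

Since enc = plaintext ⊕ key, XORing both sides with plaintext gives key = plaintext ⊕ enc.
fc ⊕ e0 = 1c
cf ⊕ ed = 22
15 ⊕ cc = d9
c2 ⊕ 08 = ca
a8 ⊕ e6 = 4e
e3 ⊕ 4b = a8
dc ⊕ 25 = f9
39 ⊕ b4 = 8d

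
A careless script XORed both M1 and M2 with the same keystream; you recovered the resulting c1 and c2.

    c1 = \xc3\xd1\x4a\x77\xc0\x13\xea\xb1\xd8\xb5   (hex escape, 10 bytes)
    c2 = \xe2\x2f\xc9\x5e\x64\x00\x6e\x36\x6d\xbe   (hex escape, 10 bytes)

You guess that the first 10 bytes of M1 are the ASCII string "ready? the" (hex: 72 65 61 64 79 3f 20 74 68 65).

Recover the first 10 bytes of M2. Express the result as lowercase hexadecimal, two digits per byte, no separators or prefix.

First, c1 ⊕ c2 = (M1 ⊕ K) ⊕ (M2 ⊕ K) = M1 ⊕ M2, so the key drops out. Then M2 = (M1 ⊕ M2) ⊕ M1 over the first 10 bytes.
byte 0: (c3 ⊕ e2) ⊕ 72 = 21 ⊕ 72 = 53
byte 1: (d1 ⊕ 2f) ⊕ 65 = fe ⊕ 65 = 9b
byte 2: (4a ⊕ c9) ⊕ 61 = 83 ⊕ 61 = e2
byte 3: (77 ⊕ 5e) ⊕ 64 = 29 ⊕ 64 = 4d
byte 4: (c0 ⊕ 64) ⊕ 79 = a4 ⊕ 79 = dd
byte 5: (13 ⊕ 00) ⊕ 3f = 13 ⊕ 3f = 2c
byte 6: (ea ⊕ 6e) ⊕ 20 = 84 ⊕ 20 = a4
byte 7: (b1 ⊕ 36) ⊕ 74 = 87 ⊕ 74 = f3
byte 8: (d8 ⊕ 6d) ⊕ 68 = b5 ⊕ 68 = dd
byte 9: (b5 ⊕ be) ⊕ 65 = 0b ⊕ 65 = 6e

539be24ddd2ca4f3dd6e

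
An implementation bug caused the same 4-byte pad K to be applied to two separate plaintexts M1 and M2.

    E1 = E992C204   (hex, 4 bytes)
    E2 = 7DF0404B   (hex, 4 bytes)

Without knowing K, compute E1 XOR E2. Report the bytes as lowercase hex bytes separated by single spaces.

94 62 82 4f

E1 ⊕ E2 = (M1 ⊕ K) ⊕ (M2 ⊕ K) = M1 ⊕ M2 — the shared key cancels under XOR.
byte 0: 11101001 ^ 01111101 = 10010100
byte 1: 10010010 ^ 11110000 = 01100010
byte 2: 11000010 ^ 01000000 = 10000010
byte 3: 00000100 ^ 01001011 = 01001111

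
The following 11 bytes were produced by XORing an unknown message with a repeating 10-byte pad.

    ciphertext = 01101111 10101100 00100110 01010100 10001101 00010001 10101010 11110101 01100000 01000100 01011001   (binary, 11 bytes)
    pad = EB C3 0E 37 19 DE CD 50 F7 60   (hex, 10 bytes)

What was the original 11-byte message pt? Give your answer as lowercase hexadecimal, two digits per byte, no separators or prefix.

846f286394cf67a59724b2

The 10-byte key repeats, so the effective keystream is eb c3 0e 37 19 de cd 50 f7 60 eb.
byte 0: 6f ⊕ eb = 84
byte 1: ac ⊕ c3 = 6f
byte 2: 26 ⊕ 0e = 28
byte 3: 54 ⊕ 37 = 63
byte 4: 8d ⊕ 19 = 94
byte 5: 11 ⊕ de = cf
byte 6: aa ⊕ cd = 67
byte 7: f5 ⊕ 50 = a5
byte 8: 60 ⊕ f7 = 97
byte 9: 44 ⊕ 60 = 24
byte 10: 59 ⊕ eb = b2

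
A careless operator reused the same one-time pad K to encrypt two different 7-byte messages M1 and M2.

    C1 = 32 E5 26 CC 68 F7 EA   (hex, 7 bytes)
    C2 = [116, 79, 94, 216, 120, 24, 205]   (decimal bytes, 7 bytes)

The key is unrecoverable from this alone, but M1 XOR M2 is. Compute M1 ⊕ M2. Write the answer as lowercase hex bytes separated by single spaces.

46 aa 78 14 10 ef 27

C1 ⊕ C2 = (M1 ⊕ K) ⊕ (M2 ⊕ K) = M1 ⊕ M2 — the shared key cancels under XOR.
byte 0: 32 ^ 74 = 46
byte 1: e5 ^ 4f = aa
byte 2: 26 ^ 5e = 78
byte 3: cc ^ d8 = 14
byte 4: 68 ^ 78 = 10
byte 5: f7 ^ 18 = ef
byte 6: ea ^ cd = 27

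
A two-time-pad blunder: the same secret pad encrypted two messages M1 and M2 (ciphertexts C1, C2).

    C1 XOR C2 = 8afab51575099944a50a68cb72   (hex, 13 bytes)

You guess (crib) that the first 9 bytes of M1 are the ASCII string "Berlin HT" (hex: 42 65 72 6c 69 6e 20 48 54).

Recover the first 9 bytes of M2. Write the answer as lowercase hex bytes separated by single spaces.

Since C1 ⊕ C2 = M1 ⊕ M2, XORing with the guessed M1 bytes yields the corresponding M2 bytes: M2 = (C1 ⊕ C2) ⊕ M1.
8a xor 42 = c8
fa xor 65 = 9f
b5 xor 72 = c7
15 xor 6c = 79
75 xor 69 = 1c
09 xor 6e = 67
99 xor 20 = b9
44 xor 48 = 0c
a5 xor 54 = f1

c8 9f c7 79 1c 67 b9 0c f1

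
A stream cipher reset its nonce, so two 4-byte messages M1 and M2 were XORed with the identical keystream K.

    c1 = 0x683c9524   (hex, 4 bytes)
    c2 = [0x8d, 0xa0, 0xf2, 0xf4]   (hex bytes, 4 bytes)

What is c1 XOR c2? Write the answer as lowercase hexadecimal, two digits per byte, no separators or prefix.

c1 ⊕ c2 = (M1 ⊕ K) ⊕ (M2 ⊕ K) = M1 ⊕ M2 — the shared key cancels under XOR.
104 xor 141 = 229
 60 xor 160 = 156
149 xor 242 = 103
 36 xor 244 = 208

e59c67d0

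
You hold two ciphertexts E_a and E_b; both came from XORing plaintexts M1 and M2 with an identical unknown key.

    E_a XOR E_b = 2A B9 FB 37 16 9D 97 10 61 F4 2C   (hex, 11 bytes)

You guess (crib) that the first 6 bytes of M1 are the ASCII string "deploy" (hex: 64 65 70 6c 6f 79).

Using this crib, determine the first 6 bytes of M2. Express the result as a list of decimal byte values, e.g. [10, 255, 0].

[78, 220, 139, 91, 121, 228]

Since E_a ⊕ E_b = M1 ⊕ M2, XORing with the guessed M1 bytes yields the corresponding M2 bytes: M2 = (E_a ⊕ E_b) ⊕ M1.
2a ^ 64 = 4e
b9 ^ 65 = dc
fb ^ 70 = 8b
37 ^ 6c = 5b
16 ^ 6f = 79
9d ^ 79 = e4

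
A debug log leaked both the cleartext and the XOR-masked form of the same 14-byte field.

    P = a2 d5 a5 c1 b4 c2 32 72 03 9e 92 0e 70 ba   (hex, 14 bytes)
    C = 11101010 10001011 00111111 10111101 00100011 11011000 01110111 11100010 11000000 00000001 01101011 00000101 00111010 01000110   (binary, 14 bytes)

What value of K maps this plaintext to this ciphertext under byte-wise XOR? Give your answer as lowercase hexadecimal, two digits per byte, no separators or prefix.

Since C = P ⊕ K, XORing both sides with P gives K = P ⊕ C.
a2 xor ea = 48
d5 xor 8b = 5e
a5 xor 3f = 9a
c1 xor bd = 7c
b4 xor 23 = 97
c2 xor d8 = 1a
32 xor 77 = 45
72 xor e2 = 90
03 xor c0 = c3
9e xor 01 = 9f
92 xor 6b = f9
0e xor 05 = 0b
70 xor 3a = 4a
ba xor 46 = fc

485e9a7c971a4590c39ff90b4afc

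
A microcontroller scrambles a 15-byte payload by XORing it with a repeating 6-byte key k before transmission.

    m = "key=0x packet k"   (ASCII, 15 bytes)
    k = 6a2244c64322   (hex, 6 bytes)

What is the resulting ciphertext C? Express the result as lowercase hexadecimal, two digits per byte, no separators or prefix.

01473dfb735a4a5225a528471e022f

The 6-byte key repeats, so the effective keystream is 6a 22 44 c6 43 22 6a 22 44 c6 43 22 6a 22 44.
byte 0: 6b ^ 6a = 01
byte 1: 65 ^ 22 = 47
byte 2: 79 ^ 44 = 3d
byte 3: 3d ^ c6 = fb
byte 4: 30 ^ 43 = 73
byte 5: 78 ^ 22 = 5a
byte 6: 20 ^ 6a = 4a
byte 7: 70 ^ 22 = 52
byte 8: 61 ^ 44 = 25
byte 9: 63 ^ c6 = a5
byte 10: 6b ^ 43 = 28
byte 11: 65 ^ 22 = 47
byte 12: 74 ^ 6a = 1e
byte 13: 20 ^ 22 = 02
byte 14: 6b ^ 44 = 2f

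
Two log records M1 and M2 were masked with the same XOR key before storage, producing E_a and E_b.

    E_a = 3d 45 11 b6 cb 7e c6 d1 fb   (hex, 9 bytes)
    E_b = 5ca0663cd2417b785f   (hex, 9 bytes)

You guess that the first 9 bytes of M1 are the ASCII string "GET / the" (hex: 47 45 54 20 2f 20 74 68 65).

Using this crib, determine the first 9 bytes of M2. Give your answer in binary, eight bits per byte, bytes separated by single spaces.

First, E_a ⊕ E_b = (M1 ⊕ K) ⊕ (M2 ⊕ K) = M1 ⊕ M2, so the key drops out. Then M2 = (M1 ⊕ M2) ⊕ M1 over the first 9 bytes.
byte 0: (3d ^ 5c) ^ 47 = 61 ^ 47 = 26
byte 1: (45 ^ a0) ^ 45 = e5 ^ 45 = a0
byte 2: (11 ^ 66) ^ 54 = 77 ^ 54 = 23
byte 3: (b6 ^ 3c) ^ 20 = 8a ^ 20 = aa
byte 4: (cb ^ d2) ^ 2f = 19 ^ 2f = 36
byte 5: (7e ^ 41) ^ 20 = 3f ^ 20 = 1f
byte 6: (c6 ^ 7b) ^ 74 = bd ^ 74 = c9
byte 7: (d1 ^ 78) ^ 68 = a9 ^ 68 = c1
byte 8: (fb ^ 5f) ^ 65 = a4 ^ 65 = c1

00100110 10100000 00100011 10101010 00110110 00011111 11001001 11000001 11000001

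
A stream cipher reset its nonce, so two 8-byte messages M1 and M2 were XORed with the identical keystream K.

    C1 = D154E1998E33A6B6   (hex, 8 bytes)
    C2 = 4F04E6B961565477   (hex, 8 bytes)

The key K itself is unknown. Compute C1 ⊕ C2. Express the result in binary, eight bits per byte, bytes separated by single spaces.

10011110 01010000 00000111 00100000 11101111 01100101 11110010 11000001

C1 ⊕ C2 = (M1 ⊕ K) ⊕ (M2 ⊕ K) = M1 ⊕ M2 — the shared key cancels under XOR.
11010001 xor 01001111 = 10011110
01010100 xor 00000100 = 01010000
11100001 xor 11100110 = 00000111
10011001 xor 10111001 = 00100000
10001110 xor 01100001 = 11101111
00110011 xor 01010110 = 01100101
10100110 xor 01010100 = 11110010
10110110 xor 01110111 = 11000001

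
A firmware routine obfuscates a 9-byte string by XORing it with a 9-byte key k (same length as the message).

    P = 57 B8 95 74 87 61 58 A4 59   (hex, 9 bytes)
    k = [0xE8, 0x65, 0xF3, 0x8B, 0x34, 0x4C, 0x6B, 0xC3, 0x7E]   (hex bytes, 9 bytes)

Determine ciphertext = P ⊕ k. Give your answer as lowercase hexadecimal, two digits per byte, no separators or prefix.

bfdd66ffb32d336727

 87 xor 232 = 191
184 xor 101 = 221
149 xor 243 = 102
116 xor 139 = 255
135 xor  52 = 179
 97 xor  76 =  45
 88 xor 107 =  51
164 xor 195 = 103
 89 xor 126 =  39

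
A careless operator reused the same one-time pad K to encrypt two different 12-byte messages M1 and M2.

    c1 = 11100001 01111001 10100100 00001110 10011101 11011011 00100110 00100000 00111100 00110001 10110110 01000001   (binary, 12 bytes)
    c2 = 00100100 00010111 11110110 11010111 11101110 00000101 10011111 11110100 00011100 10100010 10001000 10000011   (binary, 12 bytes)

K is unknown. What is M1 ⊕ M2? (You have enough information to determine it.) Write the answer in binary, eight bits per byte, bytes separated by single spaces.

c1 ⊕ c2 = (M1 ⊕ K) ⊕ (M2 ⊕ K) = M1 ⊕ M2 — the shared key cancels under XOR.
e1 xor 24 = c5
79 xor 17 = 6e
a4 xor f6 = 52
0e xor d7 = d9
9d xor ee = 73
db xor 05 = de
26 xor 9f = b9
20 xor f4 = d4
3c xor 1c = 20
31 xor a2 = 93
b6 xor 88 = 3e
41 xor 83 = c2

11000101 01101110 01010010 11011001 01110011 11011110 10111001 11010100 00100000 10010011 00111110 11000010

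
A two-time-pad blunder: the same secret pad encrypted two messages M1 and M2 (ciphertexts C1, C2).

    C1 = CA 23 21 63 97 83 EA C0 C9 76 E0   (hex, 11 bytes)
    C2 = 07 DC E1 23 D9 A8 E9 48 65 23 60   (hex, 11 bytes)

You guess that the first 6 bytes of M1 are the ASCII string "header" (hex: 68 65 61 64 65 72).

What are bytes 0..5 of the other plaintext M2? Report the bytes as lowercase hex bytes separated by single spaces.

First, C1 ⊕ C2 = (M1 ⊕ K) ⊕ (M2 ⊕ K) = M1 ⊕ M2, so the key drops out. Then M2 = (M1 ⊕ M2) ⊕ M1 over the first 6 bytes.
byte 0: (ca XOR 07) XOR 68 = cd XOR 68 = a5
byte 1: (23 XOR dc) XOR 65 = ff XOR 65 = 9a
byte 2: (21 XOR e1) XOR 61 = c0 XOR 61 = a1
byte 3: (63 XOR 23) XOR 64 = 40 XOR 64 = 24
byte 4: (97 XOR d9) XOR 65 = 4e XOR 65 = 2b
byte 5: (83 XOR a8) XOR 72 = 2b XOR 72 = 59

a5 9a a1 24 2b 59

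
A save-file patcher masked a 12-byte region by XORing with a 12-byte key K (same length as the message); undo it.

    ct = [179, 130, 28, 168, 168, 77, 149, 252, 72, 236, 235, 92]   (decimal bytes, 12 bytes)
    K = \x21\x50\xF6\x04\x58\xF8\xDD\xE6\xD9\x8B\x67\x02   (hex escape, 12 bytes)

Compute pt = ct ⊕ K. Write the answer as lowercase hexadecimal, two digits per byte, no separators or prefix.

XOR is its own inverse, so applying the key byte-wise gives the result directly.
byte 0: b3 ⊕ 21 = 92
byte 1: 82 ⊕ 50 = d2
byte 2: 1c ⊕ f6 = ea
byte 3: a8 ⊕ 04 = ac
byte 4: a8 ⊕ 58 = f0
byte 5: 4d ⊕ f8 = b5
byte 6: 95 ⊕ dd = 48
byte 7: fc ⊕ e6 = 1a
byte 8: 48 ⊕ d9 = 91
byte 9: ec ⊕ 8b = 67
byte 10: eb ⊕ 67 = 8c
byte 11: 5c ⊕ 02 = 5e

92d2eaacf0b5481a91678c5e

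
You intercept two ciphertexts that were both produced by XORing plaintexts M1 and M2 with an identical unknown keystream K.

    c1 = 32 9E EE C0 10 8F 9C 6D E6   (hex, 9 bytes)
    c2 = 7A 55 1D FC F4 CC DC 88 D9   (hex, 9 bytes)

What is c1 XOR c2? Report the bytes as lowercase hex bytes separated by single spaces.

48 cb f3 3c e4 43 40 e5 3f

c1 ⊕ c2 = (M1 ⊕ K) ⊕ (M2 ⊕ K) = M1 ⊕ M2 — the shared key cancels under XOR.
 50 ^ 122 =  72
158 ^  85 = 203
238 ^  29 = 243
192 ^ 252 =  60
 16 ^ 244 = 228
143 ^ 204 =  67
156 ^ 220 =  64
109 ^ 136 = 229
230 ^ 217 =  63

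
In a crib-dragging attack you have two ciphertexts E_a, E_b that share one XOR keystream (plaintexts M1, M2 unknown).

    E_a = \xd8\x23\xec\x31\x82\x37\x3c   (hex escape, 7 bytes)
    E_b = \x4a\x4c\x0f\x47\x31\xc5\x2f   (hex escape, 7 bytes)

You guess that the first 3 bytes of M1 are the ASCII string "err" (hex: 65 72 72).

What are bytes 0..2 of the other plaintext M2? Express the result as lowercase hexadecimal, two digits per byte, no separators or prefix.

f71d91

First, E_a ⊕ E_b = (M1 ⊕ K) ⊕ (M2 ⊕ K) = M1 ⊕ M2, so the key drops out. Then M2 = (M1 ⊕ M2) ⊕ M1 over the first 3 bytes.
byte 0: (d8 XOR 4a) XOR 65 = 92 XOR 65 = f7
byte 1: (23 XOR 4c) XOR 72 = 6f XOR 72 = 1d
byte 2: (ec XOR 0f) XOR 72 = e3 XOR 72 = 91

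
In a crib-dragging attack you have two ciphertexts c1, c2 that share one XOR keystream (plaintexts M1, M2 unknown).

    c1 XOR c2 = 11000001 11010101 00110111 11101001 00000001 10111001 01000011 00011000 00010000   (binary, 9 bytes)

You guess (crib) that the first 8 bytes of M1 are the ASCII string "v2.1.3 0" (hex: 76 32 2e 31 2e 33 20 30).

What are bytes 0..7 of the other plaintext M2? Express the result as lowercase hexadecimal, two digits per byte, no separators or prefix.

Since c1 ⊕ c2 = M1 ⊕ M2, XORing with the guessed M1 bytes yields the corresponding M2 bytes: M2 = (c1 ⊕ c2) ⊕ M1.
193 ^ 118 = 183
213 ^  50 = 231
 55 ^  46 =  25
233 ^  49 = 216
  1 ^  46 =  47
185 ^  51 = 138
 67 ^  32 =  99
 24 ^  48 =  40

b7e719d82f8a6328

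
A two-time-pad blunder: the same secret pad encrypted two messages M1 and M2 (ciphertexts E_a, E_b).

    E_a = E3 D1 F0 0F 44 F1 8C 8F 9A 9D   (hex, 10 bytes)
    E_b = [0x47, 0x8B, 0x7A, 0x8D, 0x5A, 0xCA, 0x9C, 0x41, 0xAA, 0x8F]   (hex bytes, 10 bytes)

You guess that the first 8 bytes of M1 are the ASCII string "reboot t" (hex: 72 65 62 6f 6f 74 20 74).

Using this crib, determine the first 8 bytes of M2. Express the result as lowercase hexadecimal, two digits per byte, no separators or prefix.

First, E_a ⊕ E_b = (M1 ⊕ K) ⊕ (M2 ⊕ K) = M1 ⊕ M2, so the key drops out. Then M2 = (M1 ⊕ M2) ⊕ M1 over the first 8 bytes.
byte 0: (e3 XOR 47) XOR 72 = a4 XOR 72 = d6
byte 1: (d1 XOR 8b) XOR 65 = 5a XOR 65 = 3f
byte 2: (f0 XOR 7a) XOR 62 = 8a XOR 62 = e8
byte 3: (0f XOR 8d) XOR 6f = 82 XOR 6f = ed
byte 4: (44 XOR 5a) XOR 6f = 1e XOR 6f = 71
byte 5: (f1 XOR ca) XOR 74 = 3b XOR 74 = 4f
byte 6: (8c XOR 9c) XOR 20 = 10 XOR 20 = 30
byte 7: (8f XOR 41) XOR 74 = ce XOR 74 = ba

d63fe8ed714f30ba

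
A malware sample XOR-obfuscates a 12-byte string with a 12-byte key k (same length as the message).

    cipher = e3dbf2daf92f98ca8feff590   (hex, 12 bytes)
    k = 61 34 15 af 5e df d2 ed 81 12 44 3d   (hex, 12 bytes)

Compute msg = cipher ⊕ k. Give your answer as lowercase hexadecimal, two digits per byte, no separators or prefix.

byte 0: e3 xor 61 = 82
byte 1: db xor 34 = ef
byte 2: f2 xor 15 = e7
byte 3: da xor af = 75
byte 4: f9 xor 5e = a7
byte 5: 2f xor df = f0
byte 6: 98 xor d2 = 4a
byte 7: ca xor ed = 27
byte 8: 8f xor 81 = 0e
byte 9: ef xor 12 = fd
byte 10: f5 xor 44 = b1
byte 11: 90 xor 3d = ad

82efe775a7f04a270efdb1ad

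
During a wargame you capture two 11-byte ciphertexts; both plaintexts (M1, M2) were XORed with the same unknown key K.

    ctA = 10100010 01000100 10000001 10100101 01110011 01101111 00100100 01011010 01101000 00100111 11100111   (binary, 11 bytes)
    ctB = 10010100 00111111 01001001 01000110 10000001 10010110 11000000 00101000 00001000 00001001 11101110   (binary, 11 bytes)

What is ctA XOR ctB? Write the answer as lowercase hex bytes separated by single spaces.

36 7b c8 e3 f2 f9 e4 72 60 2e 09

ctA ⊕ ctB = (M1 ⊕ K) ⊕ (M2 ⊕ K) = M1 ⊕ M2 — the shared key cancels under XOR.
byte 0: 162 xor 148 =  54
byte 1:  68 xor  63 = 123
byte 2: 129 xor  73 = 200
byte 3: 165 xor  70 = 227
byte 4: 115 xor 129 = 242
byte 5: 111 xor 150 = 249
byte 6:  36 xor 192 = 228
byte 7:  90 xor  40 = 114
byte 8: 104 xor   8 =  96
byte 9:  39 xor   9 =  46
byte 10: 231 xor 238 =   9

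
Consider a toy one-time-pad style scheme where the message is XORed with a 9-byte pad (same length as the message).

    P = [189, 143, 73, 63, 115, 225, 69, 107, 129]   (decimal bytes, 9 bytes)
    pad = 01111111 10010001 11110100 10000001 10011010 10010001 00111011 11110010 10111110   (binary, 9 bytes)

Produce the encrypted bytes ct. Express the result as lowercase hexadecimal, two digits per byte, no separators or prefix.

c21ebdbee9707e993f

bd ⊕ 7f = c2
8f ⊕ 91 = 1e
49 ⊕ f4 = bd
3f ⊕ 81 = be
73 ⊕ 9a = e9
e1 ⊕ 91 = 70
45 ⊕ 3b = 7e
6b ⊕ f2 = 99
81 ⊕ be = 3f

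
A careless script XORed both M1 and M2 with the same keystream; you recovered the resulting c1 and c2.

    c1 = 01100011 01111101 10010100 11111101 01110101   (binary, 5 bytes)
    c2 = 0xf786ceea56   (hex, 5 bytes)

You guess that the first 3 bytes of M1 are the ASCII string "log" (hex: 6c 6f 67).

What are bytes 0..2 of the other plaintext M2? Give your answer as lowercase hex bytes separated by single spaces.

First, c1 ⊕ c2 = (M1 ⊕ K) ⊕ (M2 ⊕ K) = M1 ⊕ M2, so the key drops out. Then M2 = (M1 ⊕ M2) ⊕ M1 over the first 3 bytes.
byte 0: (63 XOR f7) XOR 6c = 94 XOR 6c = f8
byte 1: (7d XOR 86) XOR 6f = fb XOR 6f = 94
byte 2: (94 XOR ce) XOR 67 = 5a XOR 67 = 3d

f8 94 3d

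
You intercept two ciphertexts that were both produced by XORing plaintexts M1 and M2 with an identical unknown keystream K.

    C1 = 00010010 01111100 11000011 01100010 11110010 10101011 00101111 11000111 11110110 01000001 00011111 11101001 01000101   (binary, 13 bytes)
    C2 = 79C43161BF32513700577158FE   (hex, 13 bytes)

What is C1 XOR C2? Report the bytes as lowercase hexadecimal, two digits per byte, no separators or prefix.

6bb8f2034d997ef0f6166eb1bb

C1 ⊕ C2 = (M1 ⊕ K) ⊕ (M2 ⊕ K) = M1 ⊕ M2 — the shared key cancels under XOR.
12 ^ 79 = 6b
7c ^ c4 = b8
c3 ^ 31 = f2
62 ^ 61 = 03
f2 ^ bf = 4d
ab ^ 32 = 99
2f ^ 51 = 7e
c7 ^ 37 = f0
f6 ^ 00 = f6
41 ^ 57 = 16
1f ^ 71 = 6e
e9 ^ 58 = b1
45 ^ fe = bb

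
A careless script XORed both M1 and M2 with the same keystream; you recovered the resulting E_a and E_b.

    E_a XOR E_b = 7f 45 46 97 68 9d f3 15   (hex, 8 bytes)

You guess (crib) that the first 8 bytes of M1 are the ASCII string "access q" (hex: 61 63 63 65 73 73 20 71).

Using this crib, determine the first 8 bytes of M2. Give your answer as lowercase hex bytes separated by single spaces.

1e 26 25 f2 1b ee d3 64

Since E_a ⊕ E_b = M1 ⊕ M2, XORing with the guessed M1 bytes yields the corresponding M2 bytes: M2 = (E_a ⊕ E_b) ⊕ M1.
byte 0: 01111111 XOR 01100001 = 00011110
byte 1: 01000101 XOR 01100011 = 00100110
byte 2: 01000110 XOR 01100011 = 00100101
byte 3: 10010111 XOR 01100101 = 11110010
byte 4: 01101000 XOR 01110011 = 00011011
byte 5: 10011101 XOR 01110011 = 11101110
byte 6: 11110011 XOR 00100000 = 11010011
byte 7: 00010101 XOR 01110001 = 01100100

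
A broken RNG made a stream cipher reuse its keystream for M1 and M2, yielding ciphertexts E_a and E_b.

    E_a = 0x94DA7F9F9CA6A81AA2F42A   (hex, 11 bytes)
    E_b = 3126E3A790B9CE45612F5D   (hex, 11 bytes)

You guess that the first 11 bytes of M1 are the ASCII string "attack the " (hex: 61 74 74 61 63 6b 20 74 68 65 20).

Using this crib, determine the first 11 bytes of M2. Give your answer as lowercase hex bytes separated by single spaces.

c4 88 e8 59 6f 74 46 2b ab be 57

First, E_a ⊕ E_b = (M1 ⊕ K) ⊕ (M2 ⊕ K) = M1 ⊕ M2, so the key drops out. Then M2 = (M1 ⊕ M2) ⊕ M1 over the first 11 bytes.
byte 0: (94 ^ 31) ^ 61 = a5 ^ 61 = c4
byte 1: (da ^ 26) ^ 74 = fc ^ 74 = 88
byte 2: (7f ^ e3) ^ 74 = 9c ^ 74 = e8
byte 3: (9f ^ a7) ^ 61 = 38 ^ 61 = 59
byte 4: (9c ^ 90) ^ 63 = 0c ^ 63 = 6f
byte 5: (a6 ^ b9) ^ 6b = 1f ^ 6b = 74
byte 6: (a8 ^ ce) ^ 20 = 66 ^ 20 = 46
byte 7: (1a ^ 45) ^ 74 = 5f ^ 74 = 2b
byte 8: (a2 ^ 61) ^ 68 = c3 ^ 68 = ab
byte 9: (f4 ^ 2f) ^ 65 = db ^ 65 = be
byte 10: (2a ^ 5d) ^ 20 = 77 ^ 20 = 57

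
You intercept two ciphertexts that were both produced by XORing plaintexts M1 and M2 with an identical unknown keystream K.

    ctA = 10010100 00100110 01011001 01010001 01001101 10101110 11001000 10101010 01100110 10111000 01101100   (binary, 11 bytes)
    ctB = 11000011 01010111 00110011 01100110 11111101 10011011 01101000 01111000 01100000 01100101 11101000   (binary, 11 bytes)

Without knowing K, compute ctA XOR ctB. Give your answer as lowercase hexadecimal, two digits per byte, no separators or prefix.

ctA ⊕ ctB = (M1 ⊕ K) ⊕ (M2 ⊕ K) = M1 ⊕ M2 — the shared key cancels under XOR.
94 ^ c3 = 57
26 ^ 57 = 71
59 ^ 33 = 6a
51 ^ 66 = 37
4d ^ fd = b0
ae ^ 9b = 35
c8 ^ 68 = a0
aa ^ 78 = d2
66 ^ 60 = 06
b8 ^ 65 = dd
6c ^ e8 = 84

57716a37b035a0d206dd84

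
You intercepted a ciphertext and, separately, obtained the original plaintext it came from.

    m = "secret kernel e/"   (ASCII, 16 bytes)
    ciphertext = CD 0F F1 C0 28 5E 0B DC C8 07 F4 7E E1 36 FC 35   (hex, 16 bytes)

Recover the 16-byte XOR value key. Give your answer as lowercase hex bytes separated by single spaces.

Since ciphertext = m ⊕ key, XORing both sides with m gives key = m ⊕ ciphertext.
byte 0: 115 ^ 205 = 190
byte 1: 101 ^  15 = 106
byte 2:  99 ^ 241 = 146
byte 3: 114 ^ 192 = 178
byte 4: 101 ^  40 =  77
byte 5: 116 ^  94 =  42
byte 6:  32 ^  11 =  43
byte 7: 107 ^ 220 = 183
byte 8: 101 ^ 200 = 173
byte 9: 114 ^   7 = 117
byte 10: 110 ^ 244 = 154
byte 11: 101 ^ 126 =  27
byte 12: 108 ^ 225 = 141
byte 13:  32 ^  54 =  22
byte 14: 101 ^ 252 = 153
byte 15:  47 ^  53 =  26

be 6a 92 b2 4d 2a 2b b7 ad 75 9a 1b 8d 16 99 1a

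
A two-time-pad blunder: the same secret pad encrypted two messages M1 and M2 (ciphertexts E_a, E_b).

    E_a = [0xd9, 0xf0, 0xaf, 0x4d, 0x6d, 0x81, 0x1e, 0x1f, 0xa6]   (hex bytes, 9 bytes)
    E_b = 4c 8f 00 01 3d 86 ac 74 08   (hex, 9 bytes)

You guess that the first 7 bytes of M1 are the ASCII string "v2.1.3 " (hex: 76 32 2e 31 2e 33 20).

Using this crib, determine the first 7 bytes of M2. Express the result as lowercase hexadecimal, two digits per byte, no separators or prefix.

e34d817d7e3492

First, E_a ⊕ E_b = (M1 ⊕ K) ⊕ (M2 ⊕ K) = M1 ⊕ M2, so the key drops out. Then M2 = (M1 ⊕ M2) ⊕ M1 over the first 7 bytes.
byte 0: (d9 ⊕ 4c) ⊕ 76 = 95 ⊕ 76 = e3
byte 1: (f0 ⊕ 8f) ⊕ 32 = 7f ⊕ 32 = 4d
byte 2: (af ⊕ 00) ⊕ 2e = af ⊕ 2e = 81
byte 3: (4d ⊕ 01) ⊕ 31 = 4c ⊕ 31 = 7d
byte 4: (6d ⊕ 3d) ⊕ 2e = 50 ⊕ 2e = 7e
byte 5: (81 ⊕ 86) ⊕ 33 = 07 ⊕ 33 = 34
byte 6: (1e ⊕ ac) ⊕ 20 = b2 ⊕ 20 = 92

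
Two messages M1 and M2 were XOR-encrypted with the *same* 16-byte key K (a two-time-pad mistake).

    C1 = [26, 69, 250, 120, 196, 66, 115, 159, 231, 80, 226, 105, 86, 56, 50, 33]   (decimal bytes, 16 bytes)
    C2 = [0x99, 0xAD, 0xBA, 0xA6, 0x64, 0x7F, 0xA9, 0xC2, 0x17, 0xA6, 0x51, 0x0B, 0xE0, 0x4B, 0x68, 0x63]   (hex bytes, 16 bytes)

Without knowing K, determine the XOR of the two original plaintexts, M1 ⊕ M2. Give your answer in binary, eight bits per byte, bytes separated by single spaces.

C1 ⊕ C2 = (M1 ⊕ K) ⊕ (M2 ⊕ K) = M1 ⊕ M2 — the shared key cancels under XOR.
1a XOR 99 = 83
45 XOR ad = e8
fa XOR ba = 40
78 XOR a6 = de
c4 XOR 64 = a0
42 XOR 7f = 3d
73 XOR a9 = da
9f XOR c2 = 5d
e7 XOR 17 = f0
50 XOR a6 = f6
e2 XOR 51 = b3
69 XOR 0b = 62
56 XOR e0 = b6
38 XOR 4b = 73
32 XOR 68 = 5a
21 XOR 63 = 42

10000011 11101000 01000000 11011110 10100000 00111101 11011010 01011101 11110000 11110110 10110011 01100010 10110110 01110011 01011010 01000010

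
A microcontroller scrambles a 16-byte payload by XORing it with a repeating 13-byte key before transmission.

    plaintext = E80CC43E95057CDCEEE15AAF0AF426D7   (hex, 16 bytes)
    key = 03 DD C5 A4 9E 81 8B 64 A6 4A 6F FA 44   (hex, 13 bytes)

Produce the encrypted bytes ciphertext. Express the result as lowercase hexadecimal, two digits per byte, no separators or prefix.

The 13-byte key repeats, so the effective keystream is 03 dd c5 a4 9e 81 8b 64 a6 4a 6f fa 44 03 dd c5.
byte 0: e8 XOR 03 = eb
byte 1: 0c XOR dd = d1
byte 2: c4 XOR c5 = 01
byte 3: 3e XOR a4 = 9a
byte 4: 95 XOR 9e = 0b
byte 5: 05 XOR 81 = 84
byte 6: 7c XOR 8b = f7
byte 7: dc XOR 64 = b8
byte 8: ee XOR a6 = 48
byte 9: e1 XOR 4a = ab
byte 10: 5a XOR 6f = 35
byte 11: af XOR fa = 55
byte 12: 0a XOR 44 = 4e
byte 13: f4 XOR 03 = f7
byte 14: 26 XOR dd = fb
byte 15: d7 XOR c5 = 12

ebd1019a0b84f7b848ab35554ef7fb12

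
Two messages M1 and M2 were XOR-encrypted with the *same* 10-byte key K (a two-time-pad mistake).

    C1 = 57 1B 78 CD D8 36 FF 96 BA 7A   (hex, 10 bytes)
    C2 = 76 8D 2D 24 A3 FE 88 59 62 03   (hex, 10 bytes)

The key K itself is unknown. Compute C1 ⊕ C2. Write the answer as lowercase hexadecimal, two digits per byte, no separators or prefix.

C1 ⊕ C2 = (M1 ⊕ K) ⊕ (M2 ⊕ K) = M1 ⊕ M2 — the shared key cancels under XOR.
byte 0: 57 ^ 76 = 21
byte 1: 1b ^ 8d = 96
byte 2: 78 ^ 2d = 55
byte 3: cd ^ 24 = e9
byte 4: d8 ^ a3 = 7b
byte 5: 36 ^ fe = c8
byte 6: ff ^ 88 = 77
byte 7: 96 ^ 59 = cf
byte 8: ba ^ 62 = d8
byte 9: 7a ^ 03 = 79

219655e97bc877cfd879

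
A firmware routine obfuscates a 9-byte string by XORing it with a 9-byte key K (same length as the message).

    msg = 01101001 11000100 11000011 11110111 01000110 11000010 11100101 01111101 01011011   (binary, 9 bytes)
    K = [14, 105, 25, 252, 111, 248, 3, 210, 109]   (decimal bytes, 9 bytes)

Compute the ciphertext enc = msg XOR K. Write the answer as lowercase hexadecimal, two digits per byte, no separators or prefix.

67adda0b293ae6af36

XOR is its own inverse, so applying the key byte-wise gives the result directly.
byte 0: 01101001 XOR 00001110 = 01100111
byte 1: 11000100 XOR 01101001 = 10101101
byte 2: 11000011 XOR 00011001 = 11011010
byte 3: 11110111 XOR 11111100 = 00001011
byte 4: 01000110 XOR 01101111 = 00101001
byte 5: 11000010 XOR 11111000 = 00111010
byte 6: 11100101 XOR 00000011 = 11100110
byte 7: 01111101 XOR 11010010 = 10101111
byte 8: 01011011 XOR 01101101 = 00110110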